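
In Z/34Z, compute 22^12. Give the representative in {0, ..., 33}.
Use repeated squaring. Binary(12) = 1100. Walk through the bits of the exponent 12 left-to-right: at each bit after the leading one, square the running value, then multiply by 22 if the bit is 1 (always reducing mod 34):
  bit 1 = 1 (leading): start with 22.
  bit 2 = 1: square 22^2 = 484 ≡ 8; bit is 1, so multiply 8·22 = 176 ≡ 6 (mod 34).
  bit 3 = 0: square 6^2 = 36 ≡ 2 (mod 34).
  bit 4 = 0: square 2^2 = 4 (mod 34).
Final value: 22^12 ≡ 4 (mod 34).

Final answer: 4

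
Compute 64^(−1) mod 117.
Apply the extended Euclidean algorithm to (117, 64), tracking rows (r, s, t) with s·117 + t·64 = r. Each division r_prev = q·r_cur + r_new produces the new row as (previous row) − q·(current row):
  row A: (117, 1, 0)   [1·117 + 0·64 = 117]
  row B: (64, 0, 1)   [0·117 + 1·64 = 64]
  117 = 1·64 + 53   → row C = row A − 1·row B = (53, 1, −1)   [check: 1·117 − 1·64 = 53]
  64 = 1·53 + 11   → row D = row B − 1·row C = (11, −1, 2)   [check: −1·117 + 2·64 = 11]
  53 = 4·11 + 9   → row E = row C − 4·row D = (9, 5, −9)   [check: 5·117 − 9·64 = 9]
  11 = 1·9 + 2   → row F = row D − 1·row E = (2, −6, 11)   [check: −6·117 + 11·64 = 2]
  9 = 4·2 + 1   → row G = row E − 4·row F = (1, 29, −53)   [check: 29·117 − 53·64 = 1]
  2 = 2·1 + 0   → remainder 0, stop. gcd = 1 (last nonzero row G).
The gcd is 1, so 64 is invertible mod 117. The last nonzero row gives 29·117 − 53·64 = 1, so t = −53. So 64^(−1) ≡ −53 ≡ 64 (mod 117). Verify: 64 · 64 = 4096 ≡ 1 (mod 117). ✓

Final answer: 64^(−1) ≡ 64 (mod 117)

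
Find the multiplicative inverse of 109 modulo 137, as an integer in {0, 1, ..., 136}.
Apply the extended Euclidean algorithm to (137, 109), tracking rows (r, s, t) with s·137 + t·109 = r. Each division r_prev = q·r_cur + r_new produces the new row as (previous row) − q·(current row):
  row A: (137, 1, 0)   [1·137 + 0·109 = 137]
  row B: (109, 0, 1)   [0·137 + 1·109 = 109]
  137 = 1·109 + 28   → row C = row A − 1·row B = (28, 1, −1)   [check: 1·137 − 1·109 = 28]
  109 = 3·28 + 25   → row D = row B − 3·row C = (25, −3, 4)   [check: −3·137 + 4·109 = 25]
  28 = 1·25 + 3   → row E = row C − 1·row D = (3, 4, −5)   [check: 4·137 − 5·109 = 3]
  25 = 8·3 + 1   → row F = row D − 8·row E = (1, −35, 44)   [check: −35·137 + 44·109 = 1]
  3 = 3·1 + 0   → remainder 0, stop. gcd = 1 (last nonzero row F).
The gcd is 1, so 109 is invertible mod 137. The last nonzero row gives −35·137 + 44·109 = 1, so t = 44. So 109^(−1) ≡ 44 (mod 137). Verify: 109 · 44 = 4796 ≡ 1 (mod 137). ✓

Final answer: 109^(−1) ≡ 44 (mod 137)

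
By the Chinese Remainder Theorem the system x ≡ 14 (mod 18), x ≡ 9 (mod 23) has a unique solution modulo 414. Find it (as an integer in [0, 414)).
x ≡ 32 (mod 414); the representative in [0, 414) is 32

The moduli 18, 23 are pairwise coprime, so by the CRT there is a unique solution mod 18·23 = 414.
Solve by successive substitution. Start with x ≡ 14 (mod 18).
  Combine with x ≡ 9 (mod 23): write x = 14 + 18·t and require 14 + 18·t ≡ 9 (mod 23), i.e. 18·t ≡ 9 − 14 ≡ 18 (mod 23). Since 18^(−1) ≡ 9 (mod 23), t ≡ 9·18 ≡ 1 (mod 23). So x ≡ 14 + 18·1 = 32 (mod 414).
Unique solution in [0, 414): x = 32.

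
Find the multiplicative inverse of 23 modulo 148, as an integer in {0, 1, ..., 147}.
23^(−1) ≡ 103 (mod 148)

Apply the extended Euclidean algorithm to (148, 23), tracking rows (r, s, t) with s·148 + t·23 = r. Each division r_prev = q·r_cur + r_new produces the new row as (previous row) − q·(current row):
  row A: (148, 1, 0)   [1·148 + 0·23 = 148]
  row B: (23, 0, 1)   [0·148 + 1·23 = 23]
  148 = 6·23 + 10   → row C = row A − 6·row B = (10, 1, −6)   [check: 1·148 − 6·23 = 10]
  23 = 2·10 + 3   → row D = row B − 2·row C = (3, −2, 13)   [check: −2·148 + 13·23 = 3]
  10 = 3·3 + 1   → row E = row C − 3·row D = (1, 7, −45)   [check: 7·148 − 45·23 = 1]
  3 = 3·1 + 0   → remainder 0, stop. gcd = 1 (last nonzero row E).
The gcd is 1, so 23 is invertible mod 148. The last nonzero row gives 7·148 − 45·23 = 1, so t = −45. So 23^(−1) ≡ −45 ≡ 103 (mod 148). Verify: 23 · 103 = 2369 ≡ 1 (mod 148). ✓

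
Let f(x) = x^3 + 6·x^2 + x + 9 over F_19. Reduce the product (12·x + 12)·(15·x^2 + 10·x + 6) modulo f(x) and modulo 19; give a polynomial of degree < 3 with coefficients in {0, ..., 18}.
a · b ≡ 18·x^2 + 12·x + 10 (mod f(x))

Multiply as integer polynomials: a · b = 180·x^3 + 300·x^2 + 192·x + 72. Reducing coefficients mod 19: a · b ≡ 9·x^3 + 15·x^2 + 2·x + 15. Now divide by f(x) = x^3 + 6·x^2 + x + 9 in F_19[x], eliminating the leading term at each step:
  leading term 9·x^3: subtract (9)·f(x) = 9·x^3 + 16·x^2 + 9·x + 5, leaving 18·x^2 + 12·x + 10 (coefficients mod 19)
The degree is now < 3, so this is the remainder. Hence a · b ≡ 18·x^2 + 12·x + 10 in F_19[x]/(f).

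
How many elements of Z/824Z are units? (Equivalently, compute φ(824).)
Z/824Z has φ(824) = 408 units

An element a ∈ Z/824Z is a unit iff gcd(a, 824) = 1, so the number of units is φ(824). φ is multiplicative, with φ(p^e) = p^e − p^(e−1). Factorise 824 = 2^3 · 103. Then
  φ(824) = (2^3 − 2^2) · (103 − 1) = 4 · 102 = 408.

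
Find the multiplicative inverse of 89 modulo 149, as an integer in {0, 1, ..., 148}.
Apply the extended Euclidean algorithm to (149, 89), tracking rows (r, s, t) with s·149 + t·89 = r. Each division r_prev = q·r_cur + r_new produces the new row as (previous row) − q·(current row):
  row A: (149, 1, 0)   [1·149 + 0·89 = 149]
  row B: (89, 0, 1)   [0·149 + 1·89 = 89]
  149 = 1·89 + 60   → row C = row A − 1·row B = (60, 1, −1)   [check: 1·149 − 1·89 = 60]
  89 = 1·60 + 29   → row D = row B − 1·row C = (29, −1, 2)   [check: −1·149 + 2·89 = 29]
  60 = 2·29 + 2   → row E = row C − 2·row D = (2, 3, −5)   [check: 3·149 − 5·89 = 2]
  29 = 14·2 + 1   → row F = row D − 14·row E = (1, −43, 72)   [check: −43·149 + 72·89 = 1]
  2 = 2·1 + 0   → remainder 0, stop. gcd = 1 (last nonzero row F).
The gcd is 1, so 89 is invertible mod 149. The last nonzero row gives −43·149 + 72·89 = 1, so t = 72. So 89^(−1) ≡ 72 (mod 149). Verify: 89 · 72 = 6408 ≡ 1 (mod 149). ✓

Final answer: 89^(−1) ≡ 72 (mod 149)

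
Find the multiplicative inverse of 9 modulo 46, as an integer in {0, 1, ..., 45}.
9^(−1) ≡ 41 (mod 46)

Apply the extended Euclidean algorithm to (46, 9), tracking rows (r, s, t) with s·46 + t·9 = r. Each division r_prev = q·r_cur + r_new produces the new row as (previous row) − q·(current row):
  row A: (46, 1, 0)   [1·46 + 0·9 = 46]
  row B: (9, 0, 1)   [0·46 + 1·9 = 9]
  46 = 5·9 + 1   → row C = row A − 5·row B = (1, 1, −5)   [check: 1·46 − 5·9 = 1]
  9 = 9·1 + 0   → remainder 0, stop. gcd = 1 (last nonzero row C).
The gcd is 1, so 9 is invertible mod 46. The last nonzero row gives 1·46 − 5·9 = 1, so t = −5. So 9^(−1) ≡ −5 ≡ 41 (mod 46). Verify: 9 · 41 = 369 ≡ 1 (mod 46). ✓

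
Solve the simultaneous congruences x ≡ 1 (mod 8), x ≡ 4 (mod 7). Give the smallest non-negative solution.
The moduli 8, 7 are pairwise coprime, so by the CRT there is a unique solution mod 8·7 = 56.
Solve by successive substitution. Start with x ≡ 1 (mod 8).
  Combine with x ≡ 4 (mod 7): write x = 1 + 8·t and require 1 + 8·t ≡ 4 (mod 7), i.e. 8·t ≡ 4 − 1 ≡ 3 (mod 7). Since 8^(−1) ≡ 1 (mod 7) (8 ≡ 1 (mod 7)), t ≡ 1·3 ≡ 3 (mod 7). So x ≡ 1 + 8·3 = 25 (mod 56).
Unique solution in [0, 56): x = 25.

Final answer: x ≡ 25 (mod 56); the representative in [0, 56) is 25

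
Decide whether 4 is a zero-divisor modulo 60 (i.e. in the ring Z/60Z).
YES

gcd(4, 60) = 4 > 1, so 4 is not a unit in Z/60Z. In Z/nZ every nonzero non-unit is a zero-divisor: explicitly, take b = 60/gcd = 15 ≠ 0 (mod 60); then 4·15 = 60 = 1·60, i.e. 4·15 ≡ 0 (mod 60). So 4 is a zero-divisor.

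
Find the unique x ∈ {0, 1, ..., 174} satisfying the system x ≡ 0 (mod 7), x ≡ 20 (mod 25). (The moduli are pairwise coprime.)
The moduli 7, 25 are pairwise coprime, so by the CRT there is a unique solution mod 7·25 = 175.
Solve by successive substitution. Start with x ≡ 0 (mod 7).
  Combine with x ≡ 20 (mod 25): write x = 7·t and require 7·t ≡ 20 (mod 25). Since 7^(−1) ≡ 18 (mod 25), t ≡ 18·20 ≡ 10 (mod 25). So x ≡ 7·10 = 70 (mod 175).
Unique solution in [0, 175): x = 70.

Final answer: x ≡ 70 (mod 175); the representative in [0, 175) is 70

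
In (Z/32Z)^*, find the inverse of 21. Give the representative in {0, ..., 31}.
Apply the extended Euclidean algorithm to (32, 21), tracking rows (r, s, t) with s·32 + t·21 = r. Each division r_prev = q·r_cur + r_new produces the new row as (previous row) − q·(current row):
  row A: (32, 1, 0)   [1·32 + 0·21 = 32]
  row B: (21, 0, 1)   [0·32 + 1·21 = 21]
  32 = 1·21 + 11   → row C = row A − 1·row B = (11, 1, −1)   [check: 1·32 − 1·21 = 11]
  21 = 1·11 + 10   → row D = row B − 1·row C = (10, −1, 2)   [check: −1·32 + 2·21 = 10]
  11 = 1·10 + 1   → row E = row C − 1·row D = (1, 2, −3)   [check: 2·32 − 3·21 = 1]
  10 = 10·1 + 0   → remainder 0, stop. gcd = 1 (last nonzero row E).
The gcd is 1, so 21 is invertible mod 32. The last nonzero row gives 2·32 − 3·21 = 1, so t = −3. So 21^(−1) ≡ −3 ≡ 29 (mod 32). Verify: 21 · 29 = 609 ≡ 1 (mod 32). ✓

Final answer: 21^(−1) ≡ 29 (mod 32)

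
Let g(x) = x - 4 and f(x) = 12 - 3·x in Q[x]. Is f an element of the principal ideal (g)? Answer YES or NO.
YES

In Q[x] the ideal (g) consists of all multiples of g, so f ∈ (g) iff g | f, i.e. iff the remainder of f on division by g is 0. Divide f by g (g is monic, so eliminate the leading term of the running remainder at each step):
  leading term -3·x: subtract (-3)·g(x) = 12 - 3·x, leaving 0
The remainder is 0, so f(x) = g(x) · h(x) with h(x) = -3. Hence g | f, i.e. f ∈ (g).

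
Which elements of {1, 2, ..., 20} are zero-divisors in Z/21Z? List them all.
An element a ∈ Z/21Z (with a ≠ 0) is a zero-divisor iff gcd(a, 21) > 1 (because a is a unit precisely when gcd(a, n) = 1, and in Z/nZ every nonzero, non-unit element is a zero-divisor). Scan a = 1, ..., 20 and keep those with gcd(a, 21) > 1:
  gcd(3, 21) = 3, gcd(6, 21) = 3, gcd(7, 21) = 7, gcd(9, 21) = 3, gcd(12, 21) = 3, gcd(14, 21) = 7, gcd(15, 21) = 3, gcd(18, 21) = 3.
All other a ∈ {1, ..., 20} have gcd(a, 21) = 1 and are units. So the nonzero zero-divisors are exactly the 8 values of a appearing in this scan.

Final answer: nonzero zero-divisors of Z/21Z = {3, 6, 7, 9, 12, 14, 15, 18}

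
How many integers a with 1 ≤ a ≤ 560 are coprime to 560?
192

The number of a ∈ {1, ..., 560} with gcd(a, 560) = 1 is by definition Euler's totient φ(560). φ is multiplicative, with φ(p^e) = p^e − p^(e−1). Factorise 560 = 2^4 · 5 · 7. Then
  φ(560) = (2^4 − 2^3) · (5 − 1) · (7 − 1) = 8 · 4 · 6 = 192.
So there are 192 such integers.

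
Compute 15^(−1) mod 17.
15^(−1) ≡ 8 (mod 17)

Apply the extended Euclidean algorithm to (17, 15), tracking rows (r, s, t) with s·17 + t·15 = r. Each division r_prev = q·r_cur + r_new produces the new row as (previous row) − q·(current row):
  row A: (17, 1, 0)   [1·17 + 0·15 = 17]
  row B: (15, 0, 1)   [0·17 + 1·15 = 15]
  17 = 1·15 + 2   → row C = row A − 1·row B = (2, 1, −1)   [check: 1·17 − 1·15 = 2]
  15 = 7·2 + 1   → row D = row B − 7·row C = (1, −7, 8)   [check: −7·17 + 8·15 = 1]
  2 = 2·1 + 0   → remainder 0, stop. gcd = 1 (last nonzero row D).
The gcd is 1, so 15 is invertible mod 17. The last nonzero row gives −7·17 + 8·15 = 1, so t = 8. So 15^(−1) ≡ 8 (mod 17). Verify: 15 · 8 = 120 ≡ 1 (mod 17). ✓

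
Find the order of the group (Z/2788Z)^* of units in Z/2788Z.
|(Z/2788Z)^*| = 1280

(Z/2788Z)^* consists of the classes a with gcd(a, 2788) = 1, so its order is φ(2788). φ is multiplicative, with φ(p^e) = p^e − p^(e−1). Factorise 2788 = 2^2 · 17 · 41. Then
  φ(2788) = (2^2 − 2^1) · (17 − 1) · (41 − 1) = 2 · 16 · 40 = 1280.
Thus |(Z/2788Z)^*| = 1280.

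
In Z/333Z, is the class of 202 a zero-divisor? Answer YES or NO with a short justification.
gcd(202, 333) = 1, so 202 is a unit in Z/333Z (it has a multiplicative inverse). A unit cannot be a zero-divisor: if 202·b ≡ 0 then multiplying both sides by 202^(−1) gives b ≡ 0. So 202 is not a zero-divisor.

Final answer: NO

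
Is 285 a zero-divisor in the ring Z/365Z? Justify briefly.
gcd(285, 365) = 5 > 1, so 285 is not a unit in Z/365Z. In Z/nZ every nonzero non-unit is a zero-divisor: explicitly, take b = 365/gcd = 73 ≠ 0 (mod 365); then 285·73 = 20805 = 57·365, i.e. 285·73 ≡ 0 (mod 365). So 285 is a zero-divisor.

Final answer: YES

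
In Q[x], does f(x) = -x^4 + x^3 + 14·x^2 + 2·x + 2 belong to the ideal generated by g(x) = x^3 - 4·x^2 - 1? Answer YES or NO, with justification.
NO

In Q[x] the ideal (g) consists of all multiples of g, so f ∈ (g) iff g | f, i.e. iff the remainder of f on division by g is 0. Divide f by g (g is monic, so eliminate the leading term of the running remainder at each step):
  leading term -x^4: subtract (-x)·g(x) = -x^4 + 4·x^3 + x, leaving -3·x^3 + 14·x^2 + x + 2
  leading term -3·x^3: subtract (-3)·g(x) = -3·x^3 + 12·x^2 + 3, leaving 2·x^2 + x - 1
The remainder r(x) = 2·x^2 + x - 1 ≠ 0 (and deg r < deg g), so g ∤ f, i.e. f ∉ (g).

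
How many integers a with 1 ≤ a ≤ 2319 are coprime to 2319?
1544

The number of a ∈ {1, ..., 2319} with gcd(a, 2319) = 1 is by definition Euler's totient φ(2319). φ is multiplicative, with φ(p^e) = p^e − p^(e−1). Factorise 2319 = 3 · 773. Then
  φ(2319) = (3 − 1) · (773 − 1) = 2 · 772 = 1544.
So there are 1544 such integers.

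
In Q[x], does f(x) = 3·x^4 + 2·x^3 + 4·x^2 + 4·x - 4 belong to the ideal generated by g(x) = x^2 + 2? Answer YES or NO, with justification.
In Q[x] the ideal (g) consists of all multiples of g, so f ∈ (g) iff g | f, i.e. iff the remainder of f on division by g is 0. Divide f by g (g is monic, so eliminate the leading term of the running remainder at each step):
  leading term 3·x^4: subtract (3·x^2)·g(x) = 3·x^4 + 6·x^2, leaving 2·x^3 - 2·x^2 + 4·x - 4
  leading term 2·x^3: subtract (2·x)·g(x) = 2·x^3 + 4·x, leaving -2·x^2 - 4
  leading term -2·x^2: subtract (-2)·g(x) = -2·x^2 - 4, leaving 0
The remainder is 0, so f(x) = g(x) · h(x) with h(x) = 3·x^2 + 2·x - 2. Hence g | f, i.e. f ∈ (g).

Final answer: YES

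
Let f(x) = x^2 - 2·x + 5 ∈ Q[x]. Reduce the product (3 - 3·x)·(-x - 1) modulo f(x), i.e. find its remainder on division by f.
a · b ≡ 6·x - 18 (mod f(x))

First multiply in Q[x] without reducing: a · b = 3·x^2 - 3. Now divide by f(x) = x^2 - 2·x + 5, eliminating the leading term at each step:
  leading term 3·x^2: subtract (3)·f(x) = 3·x^2 - 6·x + 15, leaving 6·x - 18
The degree is now < 2, so this is the remainder. Hence a · b ≡ 6·x - 18 in Q[x]/(f).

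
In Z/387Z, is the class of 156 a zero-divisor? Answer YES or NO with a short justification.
YES

gcd(156, 387) = 3 > 1, so 156 is not a unit in Z/387Z. In Z/nZ every nonzero non-unit is a zero-divisor: explicitly, take b = 387/gcd = 129 ≠ 0 (mod 387); then 156·129 = 20124 = 52·387, i.e. 156·129 ≡ 0 (mod 387). So 156 is a zero-divisor.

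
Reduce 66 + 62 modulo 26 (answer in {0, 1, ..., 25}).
Reduce the summands first: 66 ≡ 14, 62 ≡ 10 (mod 26), so 66 + 62 ≡ 14 + 10 (mod 26). 14 + 10 = 24; 24 = 0·26 + 24, so (66 + 62) mod 26 = 24.

Final answer: 24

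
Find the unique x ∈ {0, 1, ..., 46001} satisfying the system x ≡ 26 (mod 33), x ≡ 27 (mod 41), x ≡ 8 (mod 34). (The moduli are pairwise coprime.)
The moduli 33, 41, 34 are pairwise coprime, so by the CRT there is a unique solution mod 33·41·34 = 46002.
Solve by successive substitution. Start with x ≡ 26 (mod 33).
  Combine with x ≡ 27 (mod 41): write x = 26 + 33·t and require 26 + 33·t ≡ 27 (mod 41), i.e. 33·t ≡ 27 − 26 ≡ 1 (mod 41). Since 33^(−1) ≡ 5 (mod 41), t ≡ 5·1 ≡ 5 (mod 41). So x ≡ 26 + 33·5 = 191 (mod 1353).
  Combine with x ≡ 8 (mod 34): write x = 191 + 1353·t and require 191 + 1353·t ≡ 8 (mod 34), i.e. 1353·t ≡ 8 − 191 ≡ 21 (mod 34). Since 1353^(−1) ≡ 29 (mod 34) (1353 ≡ 27 (mod 34)), t ≡ 29·21 ≡ 31 (mod 34). So x ≡ 191 + 1353·31 = 42134 (mod 46002).
Unique solution in [0, 46002): x = 42134.

Final answer: x ≡ 42134 (mod 46002); the representative in [0, 46002) is 42134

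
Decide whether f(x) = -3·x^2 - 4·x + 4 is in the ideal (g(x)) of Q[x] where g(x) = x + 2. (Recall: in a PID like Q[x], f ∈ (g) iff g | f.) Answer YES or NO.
In Q[x] the ideal (g) consists of all multiples of g, so f ∈ (g) iff g | f, i.e. iff the remainder of f on division by g is 0. Divide f by g (g is monic, so eliminate the leading term of the running remainder at each step):
  leading term -3·x^2: subtract (-3·x)·g(x) = -3·x^2 - 6·x, leaving 2·x + 4
  leading term 2·x: subtract (2)·g(x) = 2·x + 4, leaving 0
The remainder is 0, so f(x) = g(x) · h(x) with h(x) = 2 - 3·x. Hence g | f, i.e. f ∈ (g).

Final answer: YES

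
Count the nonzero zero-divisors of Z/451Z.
Z/451Z has 50 nonzero zero-divisors

In Z/451Z each nonzero element is either a unit (gcd with 451 is 1) or a zero-divisor (gcd > 1). The number of units is φ(451): factorise 451 = 11 · 41, so φ(451) = (11 − 1) · (41 − 1) = 10 · 40 = 400. The nonzero elements number 451 − 1 = 450. Hence the nonzero zero-divisors number 450 − 400 = 50.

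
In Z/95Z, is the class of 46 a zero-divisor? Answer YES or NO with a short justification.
gcd(46, 95) = 1, so 46 is a unit in Z/95Z (it has a multiplicative inverse). A unit cannot be a zero-divisor: if 46·b ≡ 0 then multiplying both sides by 46^(−1) gives b ≡ 0. So 46 is not a zero-divisor.

Final answer: NO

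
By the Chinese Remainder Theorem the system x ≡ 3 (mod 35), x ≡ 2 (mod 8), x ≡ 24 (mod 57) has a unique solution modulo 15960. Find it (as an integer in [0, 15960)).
x ≡ 2418 (mod 15960); the representative in [0, 15960) is 2418

The moduli 35, 8, 57 are pairwise coprime, so by the CRT there is a unique solution mod 35·8·57 = 15960.
Solve by successive substitution. Start with x ≡ 3 (mod 35).
  Combine with x ≡ 2 (mod 8): write x = 3 + 35·t and require 3 + 35·t ≡ 2 (mod 8), i.e. 35·t ≡ 2 − 3 ≡ 7 (mod 8). Since 35^(−1) ≡ 3 (mod 8) (35 ≡ 3 (mod 8)), t ≡ 3·7 ≡ 5 (mod 8). So x ≡ 3 + 35·5 = 178 (mod 280).
  Combine with x ≡ 24 (mod 57): write x = 178 + 280·t and require 178 + 280·t ≡ 24 (mod 57), i.e. 280·t ≡ 24 − 178 ≡ 17 (mod 57). Since 280^(−1) ≡ 34 (mod 57) (280 ≡ 52 (mod 57)), t ≡ 34·17 ≡ 8 (mod 57). So x ≡ 178 + 280·8 = 2418 (mod 15960).
Unique solution in [0, 15960): x = 2418.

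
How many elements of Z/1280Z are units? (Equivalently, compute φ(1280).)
Z/1280Z has φ(1280) = 512 units

An element a ∈ Z/1280Z is a unit iff gcd(a, 1280) = 1, so the number of units is φ(1280). φ is multiplicative, with φ(p^e) = p^e − p^(e−1). Factorise 1280 = 2^8 · 5. Then
  φ(1280) = (2^8 − 2^7) · (5 − 1) = 128 · 4 = 512.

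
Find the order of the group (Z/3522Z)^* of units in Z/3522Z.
(Z/3522Z)^* consists of the classes a with gcd(a, 3522) = 1, so its order is φ(3522). φ is multiplicative, with φ(p^e) = p^e − p^(e−1). Factorise 3522 = 2 · 3 · 587. Then
  φ(3522) = (2 − 1) · (3 − 1) · (587 − 1) = 1 · 2 · 586 = 1172.
Thus |(Z/3522Z)^*| = 1172.

Final answer: |(Z/3522Z)^*| = 1172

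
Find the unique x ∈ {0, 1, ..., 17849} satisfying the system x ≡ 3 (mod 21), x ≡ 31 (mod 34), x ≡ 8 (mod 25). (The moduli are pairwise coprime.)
The moduli 21, 34, 25 are pairwise coprime, so by the CRT there is a unique solution mod 21·34·25 = 17850.
Solve by successive substitution. Start with x ≡ 3 (mod 21).
  Combine with x ≡ 31 (mod 34): write x = 3 + 21·t and require 3 + 21·t ≡ 31 (mod 34), i.e. 21·t ≡ 31 − 3 ≡ 28 (mod 34). Since 21^(−1) ≡ 13 (mod 34), t ≡ 13·28 ≡ 24 (mod 34). So x ≡ 3 + 21·24 = 507 (mod 714).
  Combine with x ≡ 8 (mod 25): write x = 507 + 714·t and require 507 + 714·t ≡ 8 (mod 25), i.e. 714·t ≡ 8 − 507 ≡ 1 (mod 25). Since 714^(−1) ≡ 9 (mod 25) (714 ≡ 14 (mod 25)), t ≡ 9·1 ≡ 9 (mod 25). So x ≡ 507 + 714·9 = 6933 (mod 17850).
Unique solution in [0, 17850): x = 6933.

Final answer: x ≡ 6933 (mod 17850); the representative in [0, 17850) is 6933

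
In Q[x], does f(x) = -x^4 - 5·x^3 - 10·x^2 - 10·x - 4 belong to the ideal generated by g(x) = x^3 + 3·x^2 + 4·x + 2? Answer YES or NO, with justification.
In Q[x] the ideal (g) consists of all multiples of g, so f ∈ (g) iff g | f, i.e. iff the remainder of f on division by g is 0. Divide f by g (g is monic, so eliminate the leading term of the running remainder at each step):
  leading term -x^4: subtract (-x)·g(x) = -x^4 - 3·x^3 - 4·x^2 - 2·x, leaving -2·x^3 - 6·x^2 - 8·x - 4
  leading term -2·x^3: subtract (-2)·g(x) = -2·x^3 - 6·x^2 - 8·x - 4, leaving 0
The remainder is 0, so f(x) = g(x) · h(x) with h(x) = -x - 2. Hence g | f, i.e. f ∈ (g).

Final answer: YES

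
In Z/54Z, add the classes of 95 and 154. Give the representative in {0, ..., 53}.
33

Reduce the summands first: 95 ≡ 41, 154 ≡ 46 (mod 54), so 95 + 154 ≡ 41 + 46 (mod 54). 41 + 46 = 87; 87 = 1·54 + 33, so (95 + 154) mod 54 = 33.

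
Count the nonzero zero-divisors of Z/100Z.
In Z/100Z each nonzero element is either a unit (gcd with 100 is 1) or a zero-divisor (gcd > 1). The number of units is φ(100): factorise 100 = 2^2 · 5^2, so φ(100) = (2^2 − 2^1) · (5^2 − 5^1) = 2 · 20 = 40. The nonzero elements number 100 − 1 = 99. Hence the nonzero zero-divisors number 99 − 40 = 59.

Final answer: Z/100Z has 59 nonzero zero-divisors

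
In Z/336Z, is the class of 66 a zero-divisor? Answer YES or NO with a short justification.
gcd(66, 336) = 6 > 1, so 66 is not a unit in Z/336Z. In Z/nZ every nonzero non-unit is a zero-divisor: explicitly, take b = 336/gcd = 56 ≠ 0 (mod 336); then 66·56 = 3696 = 11·336, i.e. 66·56 ≡ 0 (mod 336). So 66 is a zero-divisor.

Final answer: YES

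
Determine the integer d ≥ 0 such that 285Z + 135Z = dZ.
(285, 135) = (15); d = 15

In the PID Z, (a, b) is generated by gcd(a, b). Compute gcd(285, 135) with the extended Euclidean algorithm, tracking rows (r, s, t) with s·285 + t·135 = r:
  row A: (285, 1, 0)   [1·285 + 0·135 = 285]
  row B: (135, 0, 1)   [0·285 + 1·135 = 135]
  285 = 2·135 + 15   → row C = row A − 2·row B = (15, 1, −2)   [check: 1·285 − 2·135 = 15]
  135 = 9·15 + 0   → remainder 0, stop. gcd = 15 (last nonzero row C).
So gcd(285, 135) = 15, with Bézout identity 1·285 − 2·135 = 15. Containment (⊇): the Bézout identity exhibits 15 as an element of (285, 135), giving (15) ⊆ (285, 135). Containment (⊆): since 15 | 285 and 15 | 135 (285 = 15·19, 135 = 15·9), every Z-linear combination of 285 and 135 is divisible by 15, so (285, 135) ⊆ (15). Therefore (285, 135) = (15), d = 15.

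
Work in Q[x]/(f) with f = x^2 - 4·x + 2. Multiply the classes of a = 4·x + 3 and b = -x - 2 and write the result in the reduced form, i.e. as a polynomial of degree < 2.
First multiply in Q[x] without reducing: a · b = -4·x^2 - 11·x - 6. Now divide by f(x) = x^2 - 4·x + 2, eliminating the leading term at each step:
  leading term -4·x^2: subtract (-4)·f(x) = -4·x^2 + 16·x - 8, leaving 2 - 27·x
The degree is now < 2, so this is the remainder. Hence a · b ≡ 2 - 27·x in Q[x]/(f).

Final answer: a · b ≡ 2 - 27·x (mod f(x))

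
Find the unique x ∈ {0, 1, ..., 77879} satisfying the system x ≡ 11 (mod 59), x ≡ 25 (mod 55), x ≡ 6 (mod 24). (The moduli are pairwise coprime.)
x ≡ 73230 (mod 77880); the representative in [0, 77880) is 73230

The moduli 59, 55, 24 are pairwise coprime, so by the CRT there is a unique solution mod 59·55·24 = 77880.
Solve by successive substitution. Start with x ≡ 11 (mod 59).
  Combine with x ≡ 25 (mod 55): write x = 11 + 59·t and require 11 + 59·t ≡ 25 (mod 55), i.e. 59·t ≡ 25 − 11 ≡ 14 (mod 55). Since 59^(−1) ≡ 14 (mod 55) (59 ≡ 4 (mod 55)), t ≡ 14·14 ≡ 31 (mod 55). So x ≡ 11 + 59·31 = 1840 (mod 3245).
  Combine with x ≡ 6 (mod 24): write x = 1840 + 3245·t and require 1840 + 3245·t ≡ 6 (mod 24), i.e. 3245·t ≡ 6 − 1840 ≡ 14 (mod 24). Since 3245^(−1) ≡ 5 (mod 24) (3245 ≡ 5 (mod 24)), t ≡ 5·14 ≡ 22 (mod 24). So x ≡ 1840 + 3245·22 = 73230 (mod 77880).
Unique solution in [0, 77880): x = 73230.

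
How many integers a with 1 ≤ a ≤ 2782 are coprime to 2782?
The number of a ∈ {1, ..., 2782} with gcd(a, 2782) = 1 is by definition Euler's totient φ(2782). φ is multiplicative, with φ(p^e) = p^e − p^(e−1). Factorise 2782 = 2 · 13 · 107. Then
  φ(2782) = (2 − 1) · (13 − 1) · (107 − 1) = 1 · 12 · 106 = 1272.
So there are 1272 such integers.

Final answer: 1272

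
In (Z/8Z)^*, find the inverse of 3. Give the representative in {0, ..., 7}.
Apply the extended Euclidean algorithm to (8, 3), tracking rows (r, s, t) with s·8 + t·3 = r. Each division r_prev = q·r_cur + r_new produces the new row as (previous row) − q·(current row):
  row A: (8, 1, 0)   [1·8 + 0·3 = 8]
  row B: (3, 0, 1)   [0·8 + 1·3 = 3]
  8 = 2·3 + 2   → row C = row A − 2·row B = (2, 1, −2)   [check: 1·8 − 2·3 = 2]
  3 = 1·2 + 1   → row D = row B − 1·row C = (1, −1, 3)   [check: −1·8 + 3·3 = 1]
  2 = 2·1 + 0   → remainder 0, stop. gcd = 1 (last nonzero row D).
The gcd is 1, so 3 is invertible mod 8. The last nonzero row gives −1·8 + 3·3 = 1, so t = 3. So 3^(−1) ≡ 3 (mod 8). Verify: 3 · 3 = 9 ≡ 1 (mod 8). ✓

Final answer: 3^(−1) ≡ 3 (mod 8)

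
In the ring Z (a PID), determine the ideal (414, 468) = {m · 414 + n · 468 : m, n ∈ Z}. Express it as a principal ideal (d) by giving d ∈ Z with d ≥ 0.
In the PID Z, (a, b) is generated by gcd(a, b). Compute gcd(468, 414) with the extended Euclidean algorithm, tracking rows (r, s, t) with s·468 + t·414 = r:
  row A: (468, 1, 0)   [1·468 + 0·414 = 468]
  row B: (414, 0, 1)   [0·468 + 1·414 = 414]
  468 = 1·414 + 54   → row C = row A − 1·row B = (54, 1, −1)   [check: 1·468 − 1·414 = 54]
  414 = 7·54 + 36   → row D = row B − 7·row C = (36, −7, 8)   [check: −7·468 + 8·414 = 36]
  54 = 1·36 + 18   → row E = row C − 1·row D = (18, 8, −9)   [check: 8·468 − 9·414 = 18]
  36 = 2·18 + 0   → remainder 0, stop. gcd = 18 (last nonzero row E).
So gcd(414, 468) = 18, with Bézout identity 8·468 − 9·414 = 18. Containment (⊇): the Bézout identity exhibits 18 as an element of (414, 468), giving (18) ⊆ (414, 468). Containment (⊆): since 18 | 414 and 18 | 468 (414 = 18·23, 468 = 18·26), every Z-linear combination of 414 and 468 is divisible by 18, so (414, 468) ⊆ (18). Therefore (414, 468) = (18), d = 18.

Final answer: (414, 468) = (18); d = 18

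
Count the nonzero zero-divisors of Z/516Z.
In Z/516Z each nonzero element is either a unit (gcd with 516 is 1) or a zero-divisor (gcd > 1). The number of units is φ(516): factorise 516 = 2^2 · 3 · 43, so φ(516) = (2^2 − 2^1) · (3 − 1) · (43 − 1) = 2 · 2 · 42 = 168. The nonzero elements number 516 − 1 = 515. Hence the nonzero zero-divisors number 515 − 168 = 347.

Final answer: Z/516Z has 347 nonzero zero-divisors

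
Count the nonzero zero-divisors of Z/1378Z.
In Z/1378Z each nonzero element is either a unit (gcd with 1378 is 1) or a zero-divisor (gcd > 1). The number of units is φ(1378): factorise 1378 = 2 · 13 · 53, so φ(1378) = (2 − 1) · (13 − 1) · (53 − 1) = 1 · 12 · 52 = 624. The nonzero elements number 1378 − 1 = 1377. Hence the nonzero zero-divisors number 1377 − 624 = 753.

Final answer: Z/1378Z has 753 nonzero zero-divisors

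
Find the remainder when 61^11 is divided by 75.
61

Use repeated squaring. Binary(11) = 1011. Walk through the bits of the exponent 11 left-to-right: at each bit after the leading one, square the running value, then multiply by 61 if the bit is 1 (always reducing mod 75):
  bit 1 = 1 (leading): start with 61.
  bit 2 = 0: square 61^2 = 3721 ≡ 46 (mod 75).
  bit 3 = 1: square 46^2 = 2116 ≡ 16; bit is 1, so multiply 16·61 = 976 ≡ 1 (mod 75).
  bit 4 = 1: square 1^2 = 1; bit is 1, so multiply 1·61 = 61 (mod 75).
Final value: 61^11 ≡ 61 (mod 75).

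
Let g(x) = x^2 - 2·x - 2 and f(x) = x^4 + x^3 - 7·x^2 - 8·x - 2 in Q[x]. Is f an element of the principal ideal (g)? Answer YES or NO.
In Q[x] the ideal (g) consists of all multiples of g, so f ∈ (g) iff g | f, i.e. iff the remainder of f on division by g is 0. Divide f by g (g is monic, so eliminate the leading term of the running remainder at each step):
  leading term x^4: subtract (x^2)·g(x) = x^4 - 2·x^3 - 2·x^2, leaving 3·x^3 - 5·x^2 - 8·x - 2
  leading term 3·x^3: subtract (3·x)·g(x) = 3·x^3 - 6·x^2 - 6·x, leaving x^2 - 2·x - 2
  leading term x^2: subtract (1)·g(x) = x^2 - 2·x - 2, leaving 0
The remainder is 0, so f(x) = g(x) · h(x) with h(x) = x^2 + 3·x + 1. Hence g | f, i.e. f ∈ (g).

Final answer: YES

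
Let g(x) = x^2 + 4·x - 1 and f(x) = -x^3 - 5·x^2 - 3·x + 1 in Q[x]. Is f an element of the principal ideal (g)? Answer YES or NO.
In Q[x] the ideal (g) consists of all multiples of g, so f ∈ (g) iff g | f, i.e. iff the remainder of f on division by g is 0. Divide f by g (g is monic, so eliminate the leading term of the running remainder at each step):
  leading term -x^3: subtract (-x)·g(x) = -x^3 - 4·x^2 + x, leaving -x^2 - 4·x + 1
  leading term -x^2: subtract (-1)·g(x) = -x^2 - 4·x + 1, leaving 0
The remainder is 0, so f(x) = g(x) · h(x) with h(x) = -x - 1. Hence g | f, i.e. f ∈ (g).

Final answer: YES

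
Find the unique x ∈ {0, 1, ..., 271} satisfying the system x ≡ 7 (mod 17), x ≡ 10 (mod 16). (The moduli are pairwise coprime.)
The moduli 17, 16 are pairwise coprime, so by the CRT there is a unique solution mod 17·16 = 272.
Solve by successive substitution. Start with x ≡ 7 (mod 17).
  Combine with x ≡ 10 (mod 16): write x = 7 + 17·t and require 7 + 17·t ≡ 10 (mod 16), i.e. 17·t ≡ 10 − 7 ≡ 3 (mod 16). Since 17^(−1) ≡ 1 (mod 16) (17 ≡ 1 (mod 16)), t ≡ 1·3 ≡ 3 (mod 16). So x ≡ 7 + 17·3 = 58 (mod 272).
Unique solution in [0, 272): x = 58.

Final answer: x ≡ 58 (mod 272); the representative in [0, 272) is 58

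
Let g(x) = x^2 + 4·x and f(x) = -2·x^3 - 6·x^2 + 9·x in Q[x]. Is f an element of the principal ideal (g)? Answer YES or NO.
NO

In Q[x] the ideal (g) consists of all multiples of g, so f ∈ (g) iff g | f, i.e. iff the remainder of f on division by g is 0. Divide f by g (g is monic, so eliminate the leading term of the running remainder at each step):
  leading term -2·x^3: subtract (-2·x)·g(x) = -2·x^3 - 8·x^2, leaving 2·x^2 + 9·x
  leading term 2·x^2: subtract (2)·g(x) = 2·x^2 + 8·x, leaving x
The remainder r(x) = x ≠ 0 (and deg r < deg g), so g ∤ f, i.e. f ∉ (g).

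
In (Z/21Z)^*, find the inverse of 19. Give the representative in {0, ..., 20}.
Apply the extended Euclidean algorithm to (21, 19), tracking rows (r, s, t) with s·21 + t·19 = r. Each division r_prev = q·r_cur + r_new produces the new row as (previous row) − q·(current row):
  row A: (21, 1, 0)   [1·21 + 0·19 = 21]
  row B: (19, 0, 1)   [0·21 + 1·19 = 19]
  21 = 1·19 + 2   → row C = row A − 1·row B = (2, 1, −1)   [check: 1·21 − 1·19 = 2]
  19 = 9·2 + 1   → row D = row B − 9·row C = (1, −9, 10)   [check: −9·21 + 10·19 = 1]
  2 = 2·1 + 0   → remainder 0, stop. gcd = 1 (last nonzero row D).
The gcd is 1, so 19 is invertible mod 21. The last nonzero row gives −9·21 + 10·19 = 1, so t = 10. So 19^(−1) ≡ 10 (mod 21). Verify: 19 · 10 = 190 ≡ 1 (mod 21). ✓

Final answer: 19^(−1) ≡ 10 (mod 21)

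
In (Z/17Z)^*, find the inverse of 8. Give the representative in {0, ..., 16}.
Apply the extended Euclidean algorithm to (17, 8), tracking rows (r, s, t) with s·17 + t·8 = r. Each division r_prev = q·r_cur + r_new produces the new row as (previous row) − q·(current row):
  row A: (17, 1, 0)   [1·17 + 0·8 = 17]
  row B: (8, 0, 1)   [0·17 + 1·8 = 8]
  17 = 2·8 + 1   → row C = row A − 2·row B = (1, 1, −2)   [check: 1·17 − 2·8 = 1]
  8 = 8·1 + 0   → remainder 0, stop. gcd = 1 (last nonzero row C).
The gcd is 1, so 8 is invertible mod 17. The last nonzero row gives 1·17 − 2·8 = 1, so t = −2. So 8^(−1) ≡ −2 ≡ 15 (mod 17). Verify: 8 · 15 = 120 ≡ 1 (mod 17). ✓

Final answer: 8^(−1) ≡ 15 (mod 17)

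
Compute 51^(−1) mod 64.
Apply the extended Euclidean algorithm to (64, 51), tracking rows (r, s, t) with s·64 + t·51 = r. Each division r_prev = q·r_cur + r_new produces the new row as (previous row) − q·(current row):
  row A: (64, 1, 0)   [1·64 + 0·51 = 64]
  row B: (51, 0, 1)   [0·64 + 1·51 = 51]
  64 = 1·51 + 13   → row C = row A − 1·row B = (13, 1, −1)   [check: 1·64 − 1·51 = 13]
  51 = 3·13 + 12   → row D = row B − 3·row C = (12, −3, 4)   [check: −3·64 + 4·51 = 12]
  13 = 1·12 + 1   → row E = row C − 1·row D = (1, 4, −5)   [check: 4·64 − 5·51 = 1]
  12 = 12·1 + 0   → remainder 0, stop. gcd = 1 (last nonzero row E).
The gcd is 1, so 51 is invertible mod 64. The last nonzero row gives 4·64 − 5·51 = 1, so t = −5. So 51^(−1) ≡ −5 ≡ 59 (mod 64). Verify: 51 · 59 = 3009 ≡ 1 (mod 64). ✓

Final answer: 51^(−1) ≡ 59 (mod 64)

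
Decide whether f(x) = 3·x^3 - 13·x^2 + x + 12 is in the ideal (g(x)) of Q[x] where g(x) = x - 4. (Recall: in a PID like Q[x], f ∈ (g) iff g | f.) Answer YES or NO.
YES

In Q[x] the ideal (g) consists of all multiples of g, so f ∈ (g) iff g | f, i.e. iff the remainder of f on division by g is 0. Divide f by g (g is monic, so eliminate the leading term of the running remainder at each step):
  leading term 3·x^3: subtract (3·x^2)·g(x) = 3·x^3 - 12·x^2, leaving -x^2 + x + 12
  leading term -x^2: subtract (-x)·g(x) = -x^2 + 4·x, leaving 12 - 3·x
  leading term -3·x: subtract (-3)·g(x) = 12 - 3·x, leaving 0
The remainder is 0, so f(x) = g(x) · h(x) with h(x) = 3·x^2 - x - 3. Hence g | f, i.e. f ∈ (g).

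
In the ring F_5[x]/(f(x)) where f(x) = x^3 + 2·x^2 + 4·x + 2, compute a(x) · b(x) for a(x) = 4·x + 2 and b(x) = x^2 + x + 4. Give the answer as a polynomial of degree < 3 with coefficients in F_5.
a · b ≡ 3·x^2 + 2·x (mod f(x))

Multiply as integer polynomials: a · b = 4·x^3 + 6·x^2 + 18·x + 8. Reducing coefficients mod 5: a · b ≡ 4·x^3 + x^2 + 3·x + 3. Now divide by f(x) = x^3 + 2·x^2 + 4·x + 2 in F_5[x], eliminating the leading term at each step:
  leading term 4·x^3: subtract (4)·f(x) = 4·x^3 + 3·x^2 + x + 3, leaving 3·x^2 + 2·x (coefficients mod 5)
The degree is now < 3, so this is the remainder. Hence a · b ≡ 3·x^2 + 2·x in F_5[x]/(f).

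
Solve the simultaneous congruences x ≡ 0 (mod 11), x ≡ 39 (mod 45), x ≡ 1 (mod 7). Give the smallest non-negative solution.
x ≡ 1254 (mod 3465); the representative in [0, 3465) is 1254

The moduli 11, 45, 7 are pairwise coprime, so by the CRT there is a unique solution mod 11·45·7 = 3465.
Solve by successive substitution. Start with x ≡ 0 (mod 11).
  Combine with x ≡ 39 (mod 45): write x = 11·t and require 11·t ≡ 39 (mod 45). Since 11^(−1) ≡ 41 (mod 45), t ≡ 41·39 ≡ 24 (mod 45). So x ≡ 11·24 = 264 (mod 495).
  Combine with x ≡ 1 (mod 7): write x = 264 + 495·t and require 264 + 495·t ≡ 1 (mod 7), i.e. 495·t ≡ 1 − 264 ≡ 3 (mod 7). Since 495^(−1) ≡ 3 (mod 7) (495 ≡ 5 (mod 7)), t ≡ 3·3 ≡ 2 (mod 7). So x ≡ 264 + 495·2 = 1254 (mod 3465).
Unique solution in [0, 3465): x = 1254.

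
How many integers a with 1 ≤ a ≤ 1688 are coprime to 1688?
840

The number of a ∈ {1, ..., 1688} with gcd(a, 1688) = 1 is by definition Euler's totient φ(1688). φ is multiplicative, with φ(p^e) = p^e − p^(e−1). Factorise 1688 = 2^3 · 211. Then
  φ(1688) = (2^3 − 2^2) · (211 − 1) = 4 · 210 = 840.
So there are 840 such integers.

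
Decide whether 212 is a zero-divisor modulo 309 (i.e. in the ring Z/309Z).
NO

gcd(212, 309) = 1, so 212 is a unit in Z/309Z (it has a multiplicative inverse). A unit cannot be a zero-divisor: if 212·b ≡ 0 then multiplying both sides by 212^(−1) gives b ≡ 0. So 212 is not a zero-divisor.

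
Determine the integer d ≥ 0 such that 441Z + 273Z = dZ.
(441, 273) = (21); d = 21

In the PID Z, (a, b) is generated by gcd(a, b). Compute gcd(441, 273) with the extended Euclidean algorithm, tracking rows (r, s, t) with s·441 + t·273 = r:
  row A: (441, 1, 0)   [1·441 + 0·273 = 441]
  row B: (273, 0, 1)   [0·441 + 1·273 = 273]
  441 = 1·273 + 168   → row C = row A − 1·row B = (168, 1, −1)   [check: 1·441 − 1·273 = 168]
  273 = 1·168 + 105   → row D = row B − 1·row C = (105, −1, 2)   [check: −1·441 + 2·273 = 105]
  168 = 1·105 + 63   → row E = row C − 1·row D = (63, 2, −3)   [check: 2·441 − 3·273 = 63]
  105 = 1·63 + 42   → row F = row D − 1·row E = (42, −3, 5)   [check: −3·441 + 5·273 = 42]
  63 = 1·42 + 21   → row G = row E − 1·row F = (21, 5, −8)   [check: 5·441 − 8·273 = 21]
  42 = 2·21 + 0   → remainder 0, stop. gcd = 21 (last nonzero row G).
So gcd(441, 273) = 21, with Bézout identity 5·441 − 8·273 = 21. Containment (⊇): the Bézout identity exhibits 21 as an element of (441, 273), giving (21) ⊆ (441, 273). Containment (⊆): since 21 | 441 and 21 | 273 (441 = 21·21, 273 = 21·13), every Z-linear combination of 441 and 273 is divisible by 21, so (441, 273) ⊆ (21). Therefore (441, 273) = (21), d = 21.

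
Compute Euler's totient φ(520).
φ(520) = 192

φ is multiplicative, with φ(p^e) = p^e − p^(e−1). Factorise 520 = 2^3 · 5 · 13. Then
  φ(520) = (2^3 − 2^2) · (5 − 1) · (13 − 1) = 4 · 4 · 12 = 192.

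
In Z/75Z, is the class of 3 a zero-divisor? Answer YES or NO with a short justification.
YES

gcd(3, 75) = 3 > 1, so 3 is not a unit in Z/75Z. In Z/nZ every nonzero non-unit is a zero-divisor: explicitly, take b = 75/gcd = 25 ≠ 0 (mod 75); then 3·25 = 75 = 1·75, i.e. 3·25 ≡ 0 (mod 75). So 3 is a zero-divisor.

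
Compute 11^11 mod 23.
22

Use repeated squaring. Binary(11) = 1011. Walk through the bits of the exponent 11 left-to-right: at each bit after the leading one, square the running value, then multiply by 11 if the bit is 1 (always reducing mod 23):
  bit 1 = 1 (leading): start with 11.
  bit 2 = 0: square 11^2 = 121 ≡ 6 (mod 23).
  bit 3 = 1: square 6^2 = 36 ≡ 13; bit is 1, so multiply 13·11 = 143 ≡ 5 (mod 23).
  bit 4 = 1: square 5^2 = 25 ≡ 2; bit is 1, so multiply 2·11 = 22 (mod 23).
Final value: 11^11 ≡ 22 (mod 23).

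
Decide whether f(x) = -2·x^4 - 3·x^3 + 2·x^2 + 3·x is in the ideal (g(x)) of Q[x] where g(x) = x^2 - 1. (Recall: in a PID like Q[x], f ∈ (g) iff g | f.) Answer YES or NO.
In Q[x] the ideal (g) consists of all multiples of g, so f ∈ (g) iff g | f, i.e. iff the remainder of f on division by g is 0. Divide f by g (g is monic, so eliminate the leading term of the running remainder at each step):
  leading term -2·x^4: subtract (-2·x^2)·g(x) = -2·x^4 + 2·x^2, leaving -3·x^3 + 3·x
  leading term -3·x^3: subtract (-3·x)·g(x) = -3·x^3 + 3·x, leaving 0
The remainder is 0, so f(x) = g(x) · h(x) with h(x) = -2·x^2 - 3·x. Hence g | f, i.e. f ∈ (g).

Final answer: YES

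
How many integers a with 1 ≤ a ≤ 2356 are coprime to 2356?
The number of a ∈ {1, ..., 2356} with gcd(a, 2356) = 1 is by definition Euler's totient φ(2356). φ is multiplicative, with φ(p^e) = p^e − p^(e−1). Factorise 2356 = 2^2 · 19 · 31. Then
  φ(2356) = (2^2 − 2^1) · (19 − 1) · (31 − 1) = 2 · 18 · 30 = 1080.
So there are 1080 such integers.

Final answer: 1080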